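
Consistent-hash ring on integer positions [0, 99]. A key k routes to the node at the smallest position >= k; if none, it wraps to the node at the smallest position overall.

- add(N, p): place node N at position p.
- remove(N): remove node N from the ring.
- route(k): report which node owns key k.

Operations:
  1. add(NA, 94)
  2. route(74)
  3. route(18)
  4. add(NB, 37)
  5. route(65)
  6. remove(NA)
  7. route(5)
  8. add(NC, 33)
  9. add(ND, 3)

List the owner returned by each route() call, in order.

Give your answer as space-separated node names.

Answer: NA NA NA NB

Derivation:
Op 1: add NA@94 -> ring=[94:NA]
Op 2: route key 74: smallest pos >= 74 is 94 -> NA
Op 3: route key 18: smallest pos >= 18 is 94 -> NA
Op 4: add NB@37 -> ring=[37:NB,94:NA]
Op 5: route key 65: smallest pos >= 65 is 94 -> NA
Op 6: remove NA -> ring=[37:NB]
Op 7: route key 5: smallest pos >= 5 is 37 -> NB
Op 8: add NC@33 -> ring=[33:NC,37:NB]
Op 9: add ND@3 -> ring=[3:ND,33:NC,37:NB]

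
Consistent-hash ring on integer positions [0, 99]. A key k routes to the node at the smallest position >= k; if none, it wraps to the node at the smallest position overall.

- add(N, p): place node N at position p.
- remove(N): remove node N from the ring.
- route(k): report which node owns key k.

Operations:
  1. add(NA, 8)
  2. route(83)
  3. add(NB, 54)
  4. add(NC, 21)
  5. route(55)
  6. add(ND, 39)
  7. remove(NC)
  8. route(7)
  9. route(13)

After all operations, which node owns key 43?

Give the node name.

Answer: NB

Derivation:
Op 1: add NA@8 -> ring=[8:NA]
Op 2: route key 83: none >= 83, wrap to smallest pos 8 -> NA
Op 3: add NB@54 -> ring=[8:NA,54:NB]
Op 4: add NC@21 -> ring=[8:NA,21:NC,54:NB]
Op 5: route key 55: none >= 55, wrap to smallest pos 8 -> NA
Op 6: add ND@39 -> ring=[8:NA,21:NC,39:ND,54:NB]
Op 7: remove NC -> ring=[8:NA,39:ND,54:NB]
Op 8: route key 7: smallest pos >= 7 is 8 -> NA
Op 9: route key 13: smallest pos >= 13 is 39 -> ND
Final route key 43: smallest pos >= 43 is 54 -> NB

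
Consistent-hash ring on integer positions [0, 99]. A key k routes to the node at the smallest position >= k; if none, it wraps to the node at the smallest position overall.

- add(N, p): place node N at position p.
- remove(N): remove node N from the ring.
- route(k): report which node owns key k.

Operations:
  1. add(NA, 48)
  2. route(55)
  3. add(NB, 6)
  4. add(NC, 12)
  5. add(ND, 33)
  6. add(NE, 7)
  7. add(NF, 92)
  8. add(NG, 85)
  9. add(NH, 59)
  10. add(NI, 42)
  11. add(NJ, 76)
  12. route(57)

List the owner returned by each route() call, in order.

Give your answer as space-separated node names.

Answer: NA NH

Derivation:
Op 1: add NA@48 -> ring=[48:NA]
Op 2: route key 55: none >= 55, wrap to smallest pos 48 -> NA
Op 3: add NB@6 -> ring=[6:NB,48:NA]
Op 4: add NC@12 -> ring=[6:NB,12:NC,48:NA]
Op 5: add ND@33 -> ring=[6:NB,12:NC,33:ND,48:NA]
Op 6: add NE@7 -> ring=[6:NB,7:NE,12:NC,33:ND,48:NA]
Op 7: add NF@92 -> ring=[6:NB,7:NE,12:NC,33:ND,48:NA,92:NF]
Op 8: add NG@85 -> ring=[6:NB,7:NE,12:NC,33:ND,48:NA,85:NG,92:NF]
Op 9: add NH@59 -> ring=[6:NB,7:NE,12:NC,33:ND,48:NA,59:NH,85:NG,92:NF]
Op 10: add NI@42 -> ring=[6:NB,7:NE,12:NC,33:ND,42:NI,48:NA,59:NH,85:NG,92:NF]
Op 11: add NJ@76 -> ring=[6:NB,7:NE,12:NC,33:ND,42:NI,48:NA,59:NH,76:NJ,85:NG,92:NF]
Op 12: route key 57: smallest pos >= 57 is 59 -> NH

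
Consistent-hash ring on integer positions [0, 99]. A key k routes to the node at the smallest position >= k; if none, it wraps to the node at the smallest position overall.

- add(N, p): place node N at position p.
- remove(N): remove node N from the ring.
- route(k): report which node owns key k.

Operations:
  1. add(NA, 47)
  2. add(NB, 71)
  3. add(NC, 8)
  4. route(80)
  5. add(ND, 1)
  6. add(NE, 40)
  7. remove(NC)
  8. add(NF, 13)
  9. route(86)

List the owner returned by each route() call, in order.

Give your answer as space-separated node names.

Answer: NC ND

Derivation:
Op 1: add NA@47 -> ring=[47:NA]
Op 2: add NB@71 -> ring=[47:NA,71:NB]
Op 3: add NC@8 -> ring=[8:NC,47:NA,71:NB]
Op 4: route key 80: none >= 80, wrap to smallest pos 8 -> NC
Op 5: add ND@1 -> ring=[1:ND,8:NC,47:NA,71:NB]
Op 6: add NE@40 -> ring=[1:ND,8:NC,40:NE,47:NA,71:NB]
Op 7: remove NC -> ring=[1:ND,40:NE,47:NA,71:NB]
Op 8: add NF@13 -> ring=[1:ND,13:NF,40:NE,47:NA,71:NB]
Op 9: route key 86: none >= 86, wrap to smallest pos 1 -> ND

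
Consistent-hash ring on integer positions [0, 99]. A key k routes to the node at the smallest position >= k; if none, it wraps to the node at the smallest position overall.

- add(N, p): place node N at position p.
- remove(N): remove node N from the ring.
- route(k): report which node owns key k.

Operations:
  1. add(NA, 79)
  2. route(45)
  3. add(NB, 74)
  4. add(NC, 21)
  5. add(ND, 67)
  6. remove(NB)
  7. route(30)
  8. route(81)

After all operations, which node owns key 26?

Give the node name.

Answer: ND

Derivation:
Op 1: add NA@79 -> ring=[79:NA]
Op 2: route key 45: smallest pos >= 45 is 79 -> NA
Op 3: add NB@74 -> ring=[74:NB,79:NA]
Op 4: add NC@21 -> ring=[21:NC,74:NB,79:NA]
Op 5: add ND@67 -> ring=[21:NC,67:ND,74:NB,79:NA]
Op 6: remove NB -> ring=[21:NC,67:ND,79:NA]
Op 7: route key 30: smallest pos >= 30 is 67 -> ND
Op 8: route key 81: none >= 81, wrap to smallest pos 21 -> NC
Final route key 26: smallest pos >= 26 is 67 -> ND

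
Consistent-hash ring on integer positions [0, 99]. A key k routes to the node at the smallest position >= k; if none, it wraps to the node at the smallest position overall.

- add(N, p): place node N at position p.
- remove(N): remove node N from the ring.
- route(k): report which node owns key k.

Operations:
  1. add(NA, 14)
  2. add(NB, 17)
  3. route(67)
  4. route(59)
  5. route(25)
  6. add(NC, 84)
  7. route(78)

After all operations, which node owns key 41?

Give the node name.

Op 1: add NA@14 -> ring=[14:NA]
Op 2: add NB@17 -> ring=[14:NA,17:NB]
Op 3: route key 67: none >= 67, wrap to smallest pos 14 -> NA
Op 4: route key 59: none >= 59, wrap to smallest pos 14 -> NA
Op 5: route key 25: none >= 25, wrap to smallest pos 14 -> NA
Op 6: add NC@84 -> ring=[14:NA,17:NB,84:NC]
Op 7: route key 78: smallest pos >= 78 is 84 -> NC
Final route key 41: smallest pos >= 41 is 84 -> NC

Answer: NC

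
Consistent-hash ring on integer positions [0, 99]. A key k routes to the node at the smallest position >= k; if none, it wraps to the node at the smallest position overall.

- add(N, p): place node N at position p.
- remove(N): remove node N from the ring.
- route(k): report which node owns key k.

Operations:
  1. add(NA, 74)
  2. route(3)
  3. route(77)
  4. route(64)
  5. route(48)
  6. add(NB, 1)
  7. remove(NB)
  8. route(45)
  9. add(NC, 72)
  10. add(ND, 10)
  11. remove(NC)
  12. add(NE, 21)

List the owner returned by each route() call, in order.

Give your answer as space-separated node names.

Op 1: add NA@74 -> ring=[74:NA]
Op 2: route key 3: smallest pos >= 3 is 74 -> NA
Op 3: route key 77: none >= 77, wrap to smallest pos 74 -> NA
Op 4: route key 64: smallest pos >= 64 is 74 -> NA
Op 5: route key 48: smallest pos >= 48 is 74 -> NA
Op 6: add NB@1 -> ring=[1:NB,74:NA]
Op 7: remove NB -> ring=[74:NA]
Op 8: route key 45: smallest pos >= 45 is 74 -> NA
Op 9: add NC@72 -> ring=[72:NC,74:NA]
Op 10: add ND@10 -> ring=[10:ND,72:NC,74:NA]
Op 11: remove NC -> ring=[10:ND,74:NA]
Op 12: add NE@21 -> ring=[10:ND,21:NE,74:NA]

Answer: NA NA NA NA NA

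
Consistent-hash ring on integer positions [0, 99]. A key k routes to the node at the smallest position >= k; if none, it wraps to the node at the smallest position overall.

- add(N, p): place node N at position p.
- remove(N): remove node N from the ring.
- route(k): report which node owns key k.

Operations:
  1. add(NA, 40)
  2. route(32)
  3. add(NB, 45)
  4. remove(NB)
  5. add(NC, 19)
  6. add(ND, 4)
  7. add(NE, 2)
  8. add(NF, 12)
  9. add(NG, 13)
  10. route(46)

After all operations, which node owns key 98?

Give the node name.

Answer: NE

Derivation:
Op 1: add NA@40 -> ring=[40:NA]
Op 2: route key 32: smallest pos >= 32 is 40 -> NA
Op 3: add NB@45 -> ring=[40:NA,45:NB]
Op 4: remove NB -> ring=[40:NA]
Op 5: add NC@19 -> ring=[19:NC,40:NA]
Op 6: add ND@4 -> ring=[4:ND,19:NC,40:NA]
Op 7: add NE@2 -> ring=[2:NE,4:ND,19:NC,40:NA]
Op 8: add NF@12 -> ring=[2:NE,4:ND,12:NF,19:NC,40:NA]
Op 9: add NG@13 -> ring=[2:NE,4:ND,12:NF,13:NG,19:NC,40:NA]
Op 10: route key 46: none >= 46, wrap to smallest pos 2 -> NE
Final route key 98: none >= 98, wrap to smallest pos 2 -> NE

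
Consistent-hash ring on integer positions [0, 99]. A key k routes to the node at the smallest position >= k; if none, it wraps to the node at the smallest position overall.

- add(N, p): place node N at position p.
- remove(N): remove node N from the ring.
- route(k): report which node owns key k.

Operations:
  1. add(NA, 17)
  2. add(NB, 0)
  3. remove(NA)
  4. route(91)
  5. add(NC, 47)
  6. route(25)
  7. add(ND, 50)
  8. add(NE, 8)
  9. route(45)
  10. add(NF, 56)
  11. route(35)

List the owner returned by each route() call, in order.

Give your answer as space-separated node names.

Op 1: add NA@17 -> ring=[17:NA]
Op 2: add NB@0 -> ring=[0:NB,17:NA]
Op 3: remove NA -> ring=[0:NB]
Op 4: route key 91: none >= 91, wrap to smallest pos 0 -> NB
Op 5: add NC@47 -> ring=[0:NB,47:NC]
Op 6: route key 25: smallest pos >= 25 is 47 -> NC
Op 7: add ND@50 -> ring=[0:NB,47:NC,50:ND]
Op 8: add NE@8 -> ring=[0:NB,8:NE,47:NC,50:ND]
Op 9: route key 45: smallest pos >= 45 is 47 -> NC
Op 10: add NF@56 -> ring=[0:NB,8:NE,47:NC,50:ND,56:NF]
Op 11: route key 35: smallest pos >= 35 is 47 -> NC

Answer: NB NC NC NC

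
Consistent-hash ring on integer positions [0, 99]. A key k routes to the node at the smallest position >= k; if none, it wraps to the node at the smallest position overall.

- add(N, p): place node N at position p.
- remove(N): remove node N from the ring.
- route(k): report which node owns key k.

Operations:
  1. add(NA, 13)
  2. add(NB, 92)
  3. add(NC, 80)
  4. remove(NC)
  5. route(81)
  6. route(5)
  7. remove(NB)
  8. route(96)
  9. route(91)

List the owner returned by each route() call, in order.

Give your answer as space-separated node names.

Op 1: add NA@13 -> ring=[13:NA]
Op 2: add NB@92 -> ring=[13:NA,92:NB]
Op 3: add NC@80 -> ring=[13:NA,80:NC,92:NB]
Op 4: remove NC -> ring=[13:NA,92:NB]
Op 5: route key 81: smallest pos >= 81 is 92 -> NB
Op 6: route key 5: smallest pos >= 5 is 13 -> NA
Op 7: remove NB -> ring=[13:NA]
Op 8: route key 96: none >= 96, wrap to smallest pos 13 -> NA
Op 9: route key 91: none >= 91, wrap to smallest pos 13 -> NA

Answer: NB NA NA NA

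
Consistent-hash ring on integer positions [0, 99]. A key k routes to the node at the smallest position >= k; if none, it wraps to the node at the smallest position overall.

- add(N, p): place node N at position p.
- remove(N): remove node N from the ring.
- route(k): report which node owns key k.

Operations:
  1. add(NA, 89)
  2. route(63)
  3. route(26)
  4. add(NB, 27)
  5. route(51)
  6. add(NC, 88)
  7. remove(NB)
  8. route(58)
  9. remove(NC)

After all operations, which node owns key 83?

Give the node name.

Op 1: add NA@89 -> ring=[89:NA]
Op 2: route key 63: smallest pos >= 63 is 89 -> NA
Op 3: route key 26: smallest pos >= 26 is 89 -> NA
Op 4: add NB@27 -> ring=[27:NB,89:NA]
Op 5: route key 51: smallest pos >= 51 is 89 -> NA
Op 6: add NC@88 -> ring=[27:NB,88:NC,89:NA]
Op 7: remove NB -> ring=[88:NC,89:NA]
Op 8: route key 58: smallest pos >= 58 is 88 -> NC
Op 9: remove NC -> ring=[89:NA]
Final route key 83: smallest pos >= 83 is 89 -> NA

Answer: NA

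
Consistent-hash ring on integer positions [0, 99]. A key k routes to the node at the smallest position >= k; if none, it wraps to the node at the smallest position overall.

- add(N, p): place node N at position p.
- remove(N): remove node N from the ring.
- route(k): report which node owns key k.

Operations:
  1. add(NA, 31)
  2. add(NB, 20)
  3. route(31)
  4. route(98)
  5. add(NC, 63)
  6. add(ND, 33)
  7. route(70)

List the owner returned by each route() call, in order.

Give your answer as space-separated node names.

Op 1: add NA@31 -> ring=[31:NA]
Op 2: add NB@20 -> ring=[20:NB,31:NA]
Op 3: route key 31: smallest pos >= 31 is 31 -> NA
Op 4: route key 98: none >= 98, wrap to smallest pos 20 -> NB
Op 5: add NC@63 -> ring=[20:NB,31:NA,63:NC]
Op 6: add ND@33 -> ring=[20:NB,31:NA,33:ND,63:NC]
Op 7: route key 70: none >= 70, wrap to smallest pos 20 -> NB

Answer: NA NB NB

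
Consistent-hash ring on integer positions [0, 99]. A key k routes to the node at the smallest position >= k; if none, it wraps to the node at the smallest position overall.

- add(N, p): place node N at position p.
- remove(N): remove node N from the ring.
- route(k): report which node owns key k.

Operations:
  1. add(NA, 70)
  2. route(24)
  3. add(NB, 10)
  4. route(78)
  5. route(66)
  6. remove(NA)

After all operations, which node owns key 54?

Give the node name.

Answer: NB

Derivation:
Op 1: add NA@70 -> ring=[70:NA]
Op 2: route key 24: smallest pos >= 24 is 70 -> NA
Op 3: add NB@10 -> ring=[10:NB,70:NA]
Op 4: route key 78: none >= 78, wrap to smallest pos 10 -> NB
Op 5: route key 66: smallest pos >= 66 is 70 -> NA
Op 6: remove NA -> ring=[10:NB]
Final route key 54: none >= 54, wrap to smallest pos 10 -> NB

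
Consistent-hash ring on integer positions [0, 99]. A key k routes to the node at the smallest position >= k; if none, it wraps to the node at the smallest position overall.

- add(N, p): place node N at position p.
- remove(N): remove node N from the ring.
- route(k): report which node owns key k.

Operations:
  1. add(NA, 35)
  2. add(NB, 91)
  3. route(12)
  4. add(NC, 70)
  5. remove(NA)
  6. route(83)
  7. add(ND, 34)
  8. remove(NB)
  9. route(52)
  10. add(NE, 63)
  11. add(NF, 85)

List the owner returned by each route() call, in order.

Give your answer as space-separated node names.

Answer: NA NB NC

Derivation:
Op 1: add NA@35 -> ring=[35:NA]
Op 2: add NB@91 -> ring=[35:NA,91:NB]
Op 3: route key 12: smallest pos >= 12 is 35 -> NA
Op 4: add NC@70 -> ring=[35:NA,70:NC,91:NB]
Op 5: remove NA -> ring=[70:NC,91:NB]
Op 6: route key 83: smallest pos >= 83 is 91 -> NB
Op 7: add ND@34 -> ring=[34:ND,70:NC,91:NB]
Op 8: remove NB -> ring=[34:ND,70:NC]
Op 9: route key 52: smallest pos >= 52 is 70 -> NC
Op 10: add NE@63 -> ring=[34:ND,63:NE,70:NC]
Op 11: add NF@85 -> ring=[34:ND,63:NE,70:NC,85:NF]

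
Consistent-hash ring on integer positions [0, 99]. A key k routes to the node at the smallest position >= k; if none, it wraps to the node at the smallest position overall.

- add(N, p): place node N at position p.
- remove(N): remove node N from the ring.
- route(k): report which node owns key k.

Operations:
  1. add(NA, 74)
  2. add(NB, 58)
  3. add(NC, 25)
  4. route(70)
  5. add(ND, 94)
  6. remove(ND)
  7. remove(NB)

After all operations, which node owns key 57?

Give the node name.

Op 1: add NA@74 -> ring=[74:NA]
Op 2: add NB@58 -> ring=[58:NB,74:NA]
Op 3: add NC@25 -> ring=[25:NC,58:NB,74:NA]
Op 4: route key 70: smallest pos >= 70 is 74 -> NA
Op 5: add ND@94 -> ring=[25:NC,58:NB,74:NA,94:ND]
Op 6: remove ND -> ring=[25:NC,58:NB,74:NA]
Op 7: remove NB -> ring=[25:NC,74:NA]
Final route key 57: smallest pos >= 57 is 74 -> NA

Answer: NA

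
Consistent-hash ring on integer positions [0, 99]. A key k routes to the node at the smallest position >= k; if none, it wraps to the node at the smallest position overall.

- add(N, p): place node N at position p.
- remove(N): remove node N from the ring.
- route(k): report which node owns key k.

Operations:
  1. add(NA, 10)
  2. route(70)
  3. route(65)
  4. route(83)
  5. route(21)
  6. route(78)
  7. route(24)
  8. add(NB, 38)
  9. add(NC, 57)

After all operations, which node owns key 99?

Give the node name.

Answer: NA

Derivation:
Op 1: add NA@10 -> ring=[10:NA]
Op 2: route key 70: none >= 70, wrap to smallest pos 10 -> NA
Op 3: route key 65: none >= 65, wrap to smallest pos 10 -> NA
Op 4: route key 83: none >= 83, wrap to smallest pos 10 -> NA
Op 5: route key 21: none >= 21, wrap to smallest pos 10 -> NA
Op 6: route key 78: none >= 78, wrap to smallest pos 10 -> NA
Op 7: route key 24: none >= 24, wrap to smallest pos 10 -> NA
Op 8: add NB@38 -> ring=[10:NA,38:NB]
Op 9: add NC@57 -> ring=[10:NA,38:NB,57:NC]
Final route key 99: none >= 99, wrap to smallest pos 10 -> NA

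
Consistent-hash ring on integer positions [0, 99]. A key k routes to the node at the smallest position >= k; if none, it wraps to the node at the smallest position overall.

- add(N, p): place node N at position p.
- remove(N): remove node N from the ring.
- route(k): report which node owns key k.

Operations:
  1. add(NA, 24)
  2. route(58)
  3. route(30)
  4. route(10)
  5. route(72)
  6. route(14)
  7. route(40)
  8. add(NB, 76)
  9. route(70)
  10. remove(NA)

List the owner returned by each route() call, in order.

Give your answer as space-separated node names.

Op 1: add NA@24 -> ring=[24:NA]
Op 2: route key 58: none >= 58, wrap to smallest pos 24 -> NA
Op 3: route key 30: none >= 30, wrap to smallest pos 24 -> NA
Op 4: route key 10: smallest pos >= 10 is 24 -> NA
Op 5: route key 72: none >= 72, wrap to smallest pos 24 -> NA
Op 6: route key 14: smallest pos >= 14 is 24 -> NA
Op 7: route key 40: none >= 40, wrap to smallest pos 24 -> NA
Op 8: add NB@76 -> ring=[24:NA,76:NB]
Op 9: route key 70: smallest pos >= 70 is 76 -> NB
Op 10: remove NA -> ring=[76:NB]

Answer: NA NA NA NA NA NA NB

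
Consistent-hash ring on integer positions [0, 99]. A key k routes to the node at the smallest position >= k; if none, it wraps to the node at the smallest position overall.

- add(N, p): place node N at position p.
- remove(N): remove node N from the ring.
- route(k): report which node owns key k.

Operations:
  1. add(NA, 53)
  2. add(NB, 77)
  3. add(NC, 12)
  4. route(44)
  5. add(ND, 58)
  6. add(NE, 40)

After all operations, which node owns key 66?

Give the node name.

Answer: NB

Derivation:
Op 1: add NA@53 -> ring=[53:NA]
Op 2: add NB@77 -> ring=[53:NA,77:NB]
Op 3: add NC@12 -> ring=[12:NC,53:NA,77:NB]
Op 4: route key 44: smallest pos >= 44 is 53 -> NA
Op 5: add ND@58 -> ring=[12:NC,53:NA,58:ND,77:NB]
Op 6: add NE@40 -> ring=[12:NC,40:NE,53:NA,58:ND,77:NB]
Final route key 66: smallest pos >= 66 is 77 -> NB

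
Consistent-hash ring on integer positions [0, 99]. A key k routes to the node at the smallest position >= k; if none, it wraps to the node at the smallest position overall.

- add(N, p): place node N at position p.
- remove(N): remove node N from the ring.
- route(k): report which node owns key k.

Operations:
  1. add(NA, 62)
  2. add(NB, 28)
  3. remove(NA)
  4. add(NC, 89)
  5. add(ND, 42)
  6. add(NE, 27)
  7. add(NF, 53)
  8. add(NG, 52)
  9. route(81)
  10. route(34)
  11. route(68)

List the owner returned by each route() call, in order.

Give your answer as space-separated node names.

Op 1: add NA@62 -> ring=[62:NA]
Op 2: add NB@28 -> ring=[28:NB,62:NA]
Op 3: remove NA -> ring=[28:NB]
Op 4: add NC@89 -> ring=[28:NB,89:NC]
Op 5: add ND@42 -> ring=[28:NB,42:ND,89:NC]
Op 6: add NE@27 -> ring=[27:NE,28:NB,42:ND,89:NC]
Op 7: add NF@53 -> ring=[27:NE,28:NB,42:ND,53:NF,89:NC]
Op 8: add NG@52 -> ring=[27:NE,28:NB,42:ND,52:NG,53:NF,89:NC]
Op 9: route key 81: smallest pos >= 81 is 89 -> NC
Op 10: route key 34: smallest pos >= 34 is 42 -> ND
Op 11: route key 68: smallest pos >= 68 is 89 -> NC

Answer: NC ND NC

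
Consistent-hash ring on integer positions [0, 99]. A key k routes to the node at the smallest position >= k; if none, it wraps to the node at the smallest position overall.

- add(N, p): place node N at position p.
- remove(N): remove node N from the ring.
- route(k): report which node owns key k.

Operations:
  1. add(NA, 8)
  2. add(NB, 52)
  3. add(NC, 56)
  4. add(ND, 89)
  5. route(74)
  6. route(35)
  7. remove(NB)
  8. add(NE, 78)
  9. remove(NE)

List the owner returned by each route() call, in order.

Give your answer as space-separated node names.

Op 1: add NA@8 -> ring=[8:NA]
Op 2: add NB@52 -> ring=[8:NA,52:NB]
Op 3: add NC@56 -> ring=[8:NA,52:NB,56:NC]
Op 4: add ND@89 -> ring=[8:NA,52:NB,56:NC,89:ND]
Op 5: route key 74: smallest pos >= 74 is 89 -> ND
Op 6: route key 35: smallest pos >= 35 is 52 -> NB
Op 7: remove NB -> ring=[8:NA,56:NC,89:ND]
Op 8: add NE@78 -> ring=[8:NA,56:NC,78:NE,89:ND]
Op 9: remove NE -> ring=[8:NA,56:NC,89:ND]

Answer: ND NB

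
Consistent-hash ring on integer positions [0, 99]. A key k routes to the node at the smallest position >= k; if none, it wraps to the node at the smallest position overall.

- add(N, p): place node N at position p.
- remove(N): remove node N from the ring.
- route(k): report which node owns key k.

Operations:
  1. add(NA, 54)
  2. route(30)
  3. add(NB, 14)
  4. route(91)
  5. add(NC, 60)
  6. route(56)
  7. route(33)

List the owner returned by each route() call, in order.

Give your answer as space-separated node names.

Answer: NA NB NC NA

Derivation:
Op 1: add NA@54 -> ring=[54:NA]
Op 2: route key 30: smallest pos >= 30 is 54 -> NA
Op 3: add NB@14 -> ring=[14:NB,54:NA]
Op 4: route key 91: none >= 91, wrap to smallest pos 14 -> NB
Op 5: add NC@60 -> ring=[14:NB,54:NA,60:NC]
Op 6: route key 56: smallest pos >= 56 is 60 -> NC
Op 7: route key 33: smallest pos >= 33 is 54 -> NA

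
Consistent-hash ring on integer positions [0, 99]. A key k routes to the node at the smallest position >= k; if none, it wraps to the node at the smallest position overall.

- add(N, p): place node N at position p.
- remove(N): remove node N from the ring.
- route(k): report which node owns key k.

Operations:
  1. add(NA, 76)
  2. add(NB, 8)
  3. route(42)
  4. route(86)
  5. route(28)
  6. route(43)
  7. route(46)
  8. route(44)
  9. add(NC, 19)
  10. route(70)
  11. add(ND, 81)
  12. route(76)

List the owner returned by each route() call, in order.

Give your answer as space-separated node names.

Answer: NA NB NA NA NA NA NA NA

Derivation:
Op 1: add NA@76 -> ring=[76:NA]
Op 2: add NB@8 -> ring=[8:NB,76:NA]
Op 3: route key 42: smallest pos >= 42 is 76 -> NA
Op 4: route key 86: none >= 86, wrap to smallest pos 8 -> NB
Op 5: route key 28: smallest pos >= 28 is 76 -> NA
Op 6: route key 43: smallest pos >= 43 is 76 -> NA
Op 7: route key 46: smallest pos >= 46 is 76 -> NA
Op 8: route key 44: smallest pos >= 44 is 76 -> NA
Op 9: add NC@19 -> ring=[8:NB,19:NC,76:NA]
Op 10: route key 70: smallest pos >= 70 is 76 -> NA
Op 11: add ND@81 -> ring=[8:NB,19:NC,76:NA,81:ND]
Op 12: route key 76: smallest pos >= 76 is 76 -> NA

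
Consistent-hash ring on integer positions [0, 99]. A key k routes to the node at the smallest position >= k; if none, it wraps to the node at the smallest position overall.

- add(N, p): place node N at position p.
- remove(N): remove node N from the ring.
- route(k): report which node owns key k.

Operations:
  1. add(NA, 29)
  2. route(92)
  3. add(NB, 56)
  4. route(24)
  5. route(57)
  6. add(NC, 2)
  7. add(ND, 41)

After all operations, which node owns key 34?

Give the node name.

Op 1: add NA@29 -> ring=[29:NA]
Op 2: route key 92: none >= 92, wrap to smallest pos 29 -> NA
Op 3: add NB@56 -> ring=[29:NA,56:NB]
Op 4: route key 24: smallest pos >= 24 is 29 -> NA
Op 5: route key 57: none >= 57, wrap to smallest pos 29 -> NA
Op 6: add NC@2 -> ring=[2:NC,29:NA,56:NB]
Op 7: add ND@41 -> ring=[2:NC,29:NA,41:ND,56:NB]
Final route key 34: smallest pos >= 34 is 41 -> ND

Answer: ND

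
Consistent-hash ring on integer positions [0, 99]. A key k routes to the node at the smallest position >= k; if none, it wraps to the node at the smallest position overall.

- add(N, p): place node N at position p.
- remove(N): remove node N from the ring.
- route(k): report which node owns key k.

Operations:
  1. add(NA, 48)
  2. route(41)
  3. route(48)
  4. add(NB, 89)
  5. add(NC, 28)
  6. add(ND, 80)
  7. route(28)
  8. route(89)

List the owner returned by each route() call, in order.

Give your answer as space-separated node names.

Answer: NA NA NC NB

Derivation:
Op 1: add NA@48 -> ring=[48:NA]
Op 2: route key 41: smallest pos >= 41 is 48 -> NA
Op 3: route key 48: smallest pos >= 48 is 48 -> NA
Op 4: add NB@89 -> ring=[48:NA,89:NB]
Op 5: add NC@28 -> ring=[28:NC,48:NA,89:NB]
Op 6: add ND@80 -> ring=[28:NC,48:NA,80:ND,89:NB]
Op 7: route key 28: smallest pos >= 28 is 28 -> NC
Op 8: route key 89: smallest pos >= 89 is 89 -> NB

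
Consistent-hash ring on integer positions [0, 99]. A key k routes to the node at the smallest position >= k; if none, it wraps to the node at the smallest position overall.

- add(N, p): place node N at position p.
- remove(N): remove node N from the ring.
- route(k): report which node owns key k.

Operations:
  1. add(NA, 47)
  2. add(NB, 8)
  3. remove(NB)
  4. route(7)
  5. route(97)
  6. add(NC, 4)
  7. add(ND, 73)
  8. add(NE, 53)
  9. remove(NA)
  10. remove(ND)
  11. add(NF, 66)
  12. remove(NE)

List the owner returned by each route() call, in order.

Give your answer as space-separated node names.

Answer: NA NA

Derivation:
Op 1: add NA@47 -> ring=[47:NA]
Op 2: add NB@8 -> ring=[8:NB,47:NA]
Op 3: remove NB -> ring=[47:NA]
Op 4: route key 7: smallest pos >= 7 is 47 -> NA
Op 5: route key 97: none >= 97, wrap to smallest pos 47 -> NA
Op 6: add NC@4 -> ring=[4:NC,47:NA]
Op 7: add ND@73 -> ring=[4:NC,47:NA,73:ND]
Op 8: add NE@53 -> ring=[4:NC,47:NA,53:NE,73:ND]
Op 9: remove NA -> ring=[4:NC,53:NE,73:ND]
Op 10: remove ND -> ring=[4:NC,53:NE]
Op 11: add NF@66 -> ring=[4:NC,53:NE,66:NF]
Op 12: remove NE -> ring=[4:NC,66:NF]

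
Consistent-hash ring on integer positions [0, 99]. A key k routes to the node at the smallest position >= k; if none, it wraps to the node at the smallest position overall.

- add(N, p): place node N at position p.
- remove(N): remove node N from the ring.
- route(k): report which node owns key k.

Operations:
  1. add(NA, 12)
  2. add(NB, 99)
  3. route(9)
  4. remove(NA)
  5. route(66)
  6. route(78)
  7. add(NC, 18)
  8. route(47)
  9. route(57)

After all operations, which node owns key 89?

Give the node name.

Answer: NB

Derivation:
Op 1: add NA@12 -> ring=[12:NA]
Op 2: add NB@99 -> ring=[12:NA,99:NB]
Op 3: route key 9: smallest pos >= 9 is 12 -> NA
Op 4: remove NA -> ring=[99:NB]
Op 5: route key 66: smallest pos >= 66 is 99 -> NB
Op 6: route key 78: smallest pos >= 78 is 99 -> NB
Op 7: add NC@18 -> ring=[18:NC,99:NB]
Op 8: route key 47: smallest pos >= 47 is 99 -> NB
Op 9: route key 57: smallest pos >= 57 is 99 -> NB
Final route key 89: smallest pos >= 89 is 99 -> NB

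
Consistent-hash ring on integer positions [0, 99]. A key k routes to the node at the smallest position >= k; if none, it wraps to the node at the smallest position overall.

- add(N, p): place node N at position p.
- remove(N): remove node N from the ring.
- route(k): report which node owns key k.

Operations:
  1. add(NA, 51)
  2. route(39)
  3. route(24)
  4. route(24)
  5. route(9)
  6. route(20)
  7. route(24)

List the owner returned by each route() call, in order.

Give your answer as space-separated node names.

Op 1: add NA@51 -> ring=[51:NA]
Op 2: route key 39: smallest pos >= 39 is 51 -> NA
Op 3: route key 24: smallest pos >= 24 is 51 -> NA
Op 4: route key 24: smallest pos >= 24 is 51 -> NA
Op 5: route key 9: smallest pos >= 9 is 51 -> NA
Op 6: route key 20: smallest pos >= 20 is 51 -> NA
Op 7: route key 24: smallest pos >= 24 is 51 -> NA

Answer: NA NA NA NA NA NA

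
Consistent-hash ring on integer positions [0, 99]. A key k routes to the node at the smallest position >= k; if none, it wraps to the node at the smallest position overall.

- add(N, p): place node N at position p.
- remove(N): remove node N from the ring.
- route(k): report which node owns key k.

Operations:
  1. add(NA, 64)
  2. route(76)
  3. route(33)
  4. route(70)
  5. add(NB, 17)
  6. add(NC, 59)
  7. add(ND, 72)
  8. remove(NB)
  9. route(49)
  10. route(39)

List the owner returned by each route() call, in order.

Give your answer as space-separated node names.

Answer: NA NA NA NC NC

Derivation:
Op 1: add NA@64 -> ring=[64:NA]
Op 2: route key 76: none >= 76, wrap to smallest pos 64 -> NA
Op 3: route key 33: smallest pos >= 33 is 64 -> NA
Op 4: route key 70: none >= 70, wrap to smallest pos 64 -> NA
Op 5: add NB@17 -> ring=[17:NB,64:NA]
Op 6: add NC@59 -> ring=[17:NB,59:NC,64:NA]
Op 7: add ND@72 -> ring=[17:NB,59:NC,64:NA,72:ND]
Op 8: remove NB -> ring=[59:NC,64:NA,72:ND]
Op 9: route key 49: smallest pos >= 49 is 59 -> NC
Op 10: route key 39: smallest pos >= 39 is 59 -> NC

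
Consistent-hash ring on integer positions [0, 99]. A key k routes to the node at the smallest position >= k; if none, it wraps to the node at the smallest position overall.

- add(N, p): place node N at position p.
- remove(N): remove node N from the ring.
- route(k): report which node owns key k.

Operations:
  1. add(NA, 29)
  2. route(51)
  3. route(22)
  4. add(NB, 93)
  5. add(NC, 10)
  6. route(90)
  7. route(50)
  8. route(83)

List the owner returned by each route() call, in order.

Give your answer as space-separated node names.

Answer: NA NA NB NB NB

Derivation:
Op 1: add NA@29 -> ring=[29:NA]
Op 2: route key 51: none >= 51, wrap to smallest pos 29 -> NA
Op 3: route key 22: smallest pos >= 22 is 29 -> NA
Op 4: add NB@93 -> ring=[29:NA,93:NB]
Op 5: add NC@10 -> ring=[10:NC,29:NA,93:NB]
Op 6: route key 90: smallest pos >= 90 is 93 -> NB
Op 7: route key 50: smallest pos >= 50 is 93 -> NB
Op 8: route key 83: smallest pos >= 83 is 93 -> NB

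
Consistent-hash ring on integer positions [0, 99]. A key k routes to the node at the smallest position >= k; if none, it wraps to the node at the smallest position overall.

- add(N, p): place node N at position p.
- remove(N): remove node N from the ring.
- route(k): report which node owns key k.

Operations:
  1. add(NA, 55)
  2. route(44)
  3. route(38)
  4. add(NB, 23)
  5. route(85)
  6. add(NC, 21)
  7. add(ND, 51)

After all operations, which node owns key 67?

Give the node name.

Answer: NC

Derivation:
Op 1: add NA@55 -> ring=[55:NA]
Op 2: route key 44: smallest pos >= 44 is 55 -> NA
Op 3: route key 38: smallest pos >= 38 is 55 -> NA
Op 4: add NB@23 -> ring=[23:NB,55:NA]
Op 5: route key 85: none >= 85, wrap to smallest pos 23 -> NB
Op 6: add NC@21 -> ring=[21:NC,23:NB,55:NA]
Op 7: add ND@51 -> ring=[21:NC,23:NB,51:ND,55:NA]
Final route key 67: none >= 67, wrap to smallest pos 21 -> NC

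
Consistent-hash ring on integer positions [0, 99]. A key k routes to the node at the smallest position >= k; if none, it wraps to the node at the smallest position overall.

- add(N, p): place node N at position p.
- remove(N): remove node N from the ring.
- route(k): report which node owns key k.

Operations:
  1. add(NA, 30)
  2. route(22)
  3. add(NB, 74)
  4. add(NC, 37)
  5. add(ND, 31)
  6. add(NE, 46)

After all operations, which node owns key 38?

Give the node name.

Op 1: add NA@30 -> ring=[30:NA]
Op 2: route key 22: smallest pos >= 22 is 30 -> NA
Op 3: add NB@74 -> ring=[30:NA,74:NB]
Op 4: add NC@37 -> ring=[30:NA,37:NC,74:NB]
Op 5: add ND@31 -> ring=[30:NA,31:ND,37:NC,74:NB]
Op 6: add NE@46 -> ring=[30:NA,31:ND,37:NC,46:NE,74:NB]
Final route key 38: smallest pos >= 38 is 46 -> NE

Answer: NE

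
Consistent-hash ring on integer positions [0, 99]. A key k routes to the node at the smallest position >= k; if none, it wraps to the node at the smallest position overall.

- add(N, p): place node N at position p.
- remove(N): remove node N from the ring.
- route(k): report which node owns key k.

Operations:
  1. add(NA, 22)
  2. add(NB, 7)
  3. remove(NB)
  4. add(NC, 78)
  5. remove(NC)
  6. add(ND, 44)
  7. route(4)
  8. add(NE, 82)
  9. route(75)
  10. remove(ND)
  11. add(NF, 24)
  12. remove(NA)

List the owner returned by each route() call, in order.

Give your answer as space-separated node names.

Answer: NA NE

Derivation:
Op 1: add NA@22 -> ring=[22:NA]
Op 2: add NB@7 -> ring=[7:NB,22:NA]
Op 3: remove NB -> ring=[22:NA]
Op 4: add NC@78 -> ring=[22:NA,78:NC]
Op 5: remove NC -> ring=[22:NA]
Op 6: add ND@44 -> ring=[22:NA,44:ND]
Op 7: route key 4: smallest pos >= 4 is 22 -> NA
Op 8: add NE@82 -> ring=[22:NA,44:ND,82:NE]
Op 9: route key 75: smallest pos >= 75 is 82 -> NE
Op 10: remove ND -> ring=[22:NA,82:NE]
Op 11: add NF@24 -> ring=[22:NA,24:NF,82:NE]
Op 12: remove NA -> ring=[24:NF,82:NE]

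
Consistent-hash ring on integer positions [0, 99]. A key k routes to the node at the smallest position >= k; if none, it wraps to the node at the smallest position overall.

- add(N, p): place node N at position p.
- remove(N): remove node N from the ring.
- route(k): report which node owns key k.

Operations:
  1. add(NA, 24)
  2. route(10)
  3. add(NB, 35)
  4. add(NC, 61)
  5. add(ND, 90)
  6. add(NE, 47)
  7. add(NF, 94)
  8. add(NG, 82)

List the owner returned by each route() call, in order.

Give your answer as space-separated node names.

Op 1: add NA@24 -> ring=[24:NA]
Op 2: route key 10: smallest pos >= 10 is 24 -> NA
Op 3: add NB@35 -> ring=[24:NA,35:NB]
Op 4: add NC@61 -> ring=[24:NA,35:NB,61:NC]
Op 5: add ND@90 -> ring=[24:NA,35:NB,61:NC,90:ND]
Op 6: add NE@47 -> ring=[24:NA,35:NB,47:NE,61:NC,90:ND]
Op 7: add NF@94 -> ring=[24:NA,35:NB,47:NE,61:NC,90:ND,94:NF]
Op 8: add NG@82 -> ring=[24:NA,35:NB,47:NE,61:NC,82:NG,90:ND,94:NF]

Answer: NA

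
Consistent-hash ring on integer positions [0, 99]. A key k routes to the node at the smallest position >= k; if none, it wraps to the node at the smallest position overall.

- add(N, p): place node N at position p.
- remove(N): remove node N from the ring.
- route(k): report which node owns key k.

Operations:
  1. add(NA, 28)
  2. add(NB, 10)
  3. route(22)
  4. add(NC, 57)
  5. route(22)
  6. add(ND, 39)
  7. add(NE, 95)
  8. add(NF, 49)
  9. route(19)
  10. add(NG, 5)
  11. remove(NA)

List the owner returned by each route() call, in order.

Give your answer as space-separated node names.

Answer: NA NA NA

Derivation:
Op 1: add NA@28 -> ring=[28:NA]
Op 2: add NB@10 -> ring=[10:NB,28:NA]
Op 3: route key 22: smallest pos >= 22 is 28 -> NA
Op 4: add NC@57 -> ring=[10:NB,28:NA,57:NC]
Op 5: route key 22: smallest pos >= 22 is 28 -> NA
Op 6: add ND@39 -> ring=[10:NB,28:NA,39:ND,57:NC]
Op 7: add NE@95 -> ring=[10:NB,28:NA,39:ND,57:NC,95:NE]
Op 8: add NF@49 -> ring=[10:NB,28:NA,39:ND,49:NF,57:NC,95:NE]
Op 9: route key 19: smallest pos >= 19 is 28 -> NA
Op 10: add NG@5 -> ring=[5:NG,10:NB,28:NA,39:ND,49:NF,57:NC,95:NE]
Op 11: remove NA -> ring=[5:NG,10:NB,39:ND,49:NF,57:NC,95:NE]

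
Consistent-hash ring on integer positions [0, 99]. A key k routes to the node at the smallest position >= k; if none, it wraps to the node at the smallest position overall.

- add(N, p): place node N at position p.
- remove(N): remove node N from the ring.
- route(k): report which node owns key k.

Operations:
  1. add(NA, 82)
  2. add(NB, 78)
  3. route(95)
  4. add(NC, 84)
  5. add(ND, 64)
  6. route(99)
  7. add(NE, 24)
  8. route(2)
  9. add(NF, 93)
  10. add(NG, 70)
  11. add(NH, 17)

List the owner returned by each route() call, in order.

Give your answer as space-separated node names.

Answer: NB ND NE

Derivation:
Op 1: add NA@82 -> ring=[82:NA]
Op 2: add NB@78 -> ring=[78:NB,82:NA]
Op 3: route key 95: none >= 95, wrap to smallest pos 78 -> NB
Op 4: add NC@84 -> ring=[78:NB,82:NA,84:NC]
Op 5: add ND@64 -> ring=[64:ND,78:NB,82:NA,84:NC]
Op 6: route key 99: none >= 99, wrap to smallest pos 64 -> ND
Op 7: add NE@24 -> ring=[24:NE,64:ND,78:NB,82:NA,84:NC]
Op 8: route key 2: smallest pos >= 2 is 24 -> NE
Op 9: add NF@93 -> ring=[24:NE,64:ND,78:NB,82:NA,84:NC,93:NF]
Op 10: add NG@70 -> ring=[24:NE,64:ND,70:NG,78:NB,82:NA,84:NC,93:NF]
Op 11: add NH@17 -> ring=[17:NH,24:NE,64:ND,70:NG,78:NB,82:NA,84:NC,93:NF]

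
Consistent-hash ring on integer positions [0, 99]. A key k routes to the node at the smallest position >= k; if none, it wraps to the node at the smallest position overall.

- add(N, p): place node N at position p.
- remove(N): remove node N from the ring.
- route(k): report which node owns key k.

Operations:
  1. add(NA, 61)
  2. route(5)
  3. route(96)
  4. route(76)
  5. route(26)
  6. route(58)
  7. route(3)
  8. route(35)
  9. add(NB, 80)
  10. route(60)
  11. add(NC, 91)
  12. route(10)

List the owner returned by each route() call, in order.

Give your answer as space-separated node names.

Answer: NA NA NA NA NA NA NA NA NA

Derivation:
Op 1: add NA@61 -> ring=[61:NA]
Op 2: route key 5: smallest pos >= 5 is 61 -> NA
Op 3: route key 96: none >= 96, wrap to smallest pos 61 -> NA
Op 4: route key 76: none >= 76, wrap to smallest pos 61 -> NA
Op 5: route key 26: smallest pos >= 26 is 61 -> NA
Op 6: route key 58: smallest pos >= 58 is 61 -> NA
Op 7: route key 3: smallest pos >= 3 is 61 -> NA
Op 8: route key 35: smallest pos >= 35 is 61 -> NA
Op 9: add NB@80 -> ring=[61:NA,80:NB]
Op 10: route key 60: smallest pos >= 60 is 61 -> NA
Op 11: add NC@91 -> ring=[61:NA,80:NB,91:NC]
Op 12: route key 10: smallest pos >= 10 is 61 -> NA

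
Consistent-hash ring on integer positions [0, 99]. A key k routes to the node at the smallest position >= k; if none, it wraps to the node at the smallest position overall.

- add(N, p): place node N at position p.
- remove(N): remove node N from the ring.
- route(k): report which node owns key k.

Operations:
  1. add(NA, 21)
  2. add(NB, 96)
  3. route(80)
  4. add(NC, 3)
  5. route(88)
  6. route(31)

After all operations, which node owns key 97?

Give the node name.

Op 1: add NA@21 -> ring=[21:NA]
Op 2: add NB@96 -> ring=[21:NA,96:NB]
Op 3: route key 80: smallest pos >= 80 is 96 -> NB
Op 4: add NC@3 -> ring=[3:NC,21:NA,96:NB]
Op 5: route key 88: smallest pos >= 88 is 96 -> NB
Op 6: route key 31: smallest pos >= 31 is 96 -> NB
Final route key 97: none >= 97, wrap to smallest pos 3 -> NC

Answer: NC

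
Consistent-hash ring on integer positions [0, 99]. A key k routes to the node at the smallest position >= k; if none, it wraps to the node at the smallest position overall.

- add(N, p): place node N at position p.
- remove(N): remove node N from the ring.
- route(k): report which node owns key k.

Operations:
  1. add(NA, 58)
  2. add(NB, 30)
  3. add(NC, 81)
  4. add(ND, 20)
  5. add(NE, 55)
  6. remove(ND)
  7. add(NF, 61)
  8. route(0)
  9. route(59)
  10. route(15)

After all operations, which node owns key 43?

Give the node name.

Answer: NE

Derivation:
Op 1: add NA@58 -> ring=[58:NA]
Op 2: add NB@30 -> ring=[30:NB,58:NA]
Op 3: add NC@81 -> ring=[30:NB,58:NA,81:NC]
Op 4: add ND@20 -> ring=[20:ND,30:NB,58:NA,81:NC]
Op 5: add NE@55 -> ring=[20:ND,30:NB,55:NE,58:NA,81:NC]
Op 6: remove ND -> ring=[30:NB,55:NE,58:NA,81:NC]
Op 7: add NF@61 -> ring=[30:NB,55:NE,58:NA,61:NF,81:NC]
Op 8: route key 0: smallest pos >= 0 is 30 -> NB
Op 9: route key 59: smallest pos >= 59 is 61 -> NF
Op 10: route key 15: smallest pos >= 15 is 30 -> NB
Final route key 43: smallest pos >= 43 is 55 -> NE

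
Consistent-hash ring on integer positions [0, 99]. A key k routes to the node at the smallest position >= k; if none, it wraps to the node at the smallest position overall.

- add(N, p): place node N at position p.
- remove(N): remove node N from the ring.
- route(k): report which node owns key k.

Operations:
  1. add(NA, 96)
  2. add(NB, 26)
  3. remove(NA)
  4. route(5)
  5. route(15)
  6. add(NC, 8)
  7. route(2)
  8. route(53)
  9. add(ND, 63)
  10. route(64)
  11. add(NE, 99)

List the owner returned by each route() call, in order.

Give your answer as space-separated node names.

Op 1: add NA@96 -> ring=[96:NA]
Op 2: add NB@26 -> ring=[26:NB,96:NA]
Op 3: remove NA -> ring=[26:NB]
Op 4: route key 5: smallest pos >= 5 is 26 -> NB
Op 5: route key 15: smallest pos >= 15 is 26 -> NB
Op 6: add NC@8 -> ring=[8:NC,26:NB]
Op 7: route key 2: smallest pos >= 2 is 8 -> NC
Op 8: route key 53: none >= 53, wrap to smallest pos 8 -> NC
Op 9: add ND@63 -> ring=[8:NC,26:NB,63:ND]
Op 10: route key 64: none >= 64, wrap to smallest pos 8 -> NC
Op 11: add NE@99 -> ring=[8:NC,26:NB,63:ND,99:NE]

Answer: NB NB NC NC NC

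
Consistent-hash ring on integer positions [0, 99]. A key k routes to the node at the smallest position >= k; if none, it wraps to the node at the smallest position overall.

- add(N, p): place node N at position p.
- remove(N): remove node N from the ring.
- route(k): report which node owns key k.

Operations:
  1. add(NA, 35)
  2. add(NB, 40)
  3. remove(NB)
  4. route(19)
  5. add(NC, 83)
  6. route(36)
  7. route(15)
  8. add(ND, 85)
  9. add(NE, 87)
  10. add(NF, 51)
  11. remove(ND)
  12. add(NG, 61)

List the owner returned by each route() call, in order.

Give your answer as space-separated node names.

Answer: NA NC NA

Derivation:
Op 1: add NA@35 -> ring=[35:NA]
Op 2: add NB@40 -> ring=[35:NA,40:NB]
Op 3: remove NB -> ring=[35:NA]
Op 4: route key 19: smallest pos >= 19 is 35 -> NA
Op 5: add NC@83 -> ring=[35:NA,83:NC]
Op 6: route key 36: smallest pos >= 36 is 83 -> NC
Op 7: route key 15: smallest pos >= 15 is 35 -> NA
Op 8: add ND@85 -> ring=[35:NA,83:NC,85:ND]
Op 9: add NE@87 -> ring=[35:NA,83:NC,85:ND,87:NE]
Op 10: add NF@51 -> ring=[35:NA,51:NF,83:NC,85:ND,87:NE]
Op 11: remove ND -> ring=[35:NA,51:NF,83:NC,87:NE]
Op 12: add NG@61 -> ring=[35:NA,51:NF,61:NG,83:NC,87:NE]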